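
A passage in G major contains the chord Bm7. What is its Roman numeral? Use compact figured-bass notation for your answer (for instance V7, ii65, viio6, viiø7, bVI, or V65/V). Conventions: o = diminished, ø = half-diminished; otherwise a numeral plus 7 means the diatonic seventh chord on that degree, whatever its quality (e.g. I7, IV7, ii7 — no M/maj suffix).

iii7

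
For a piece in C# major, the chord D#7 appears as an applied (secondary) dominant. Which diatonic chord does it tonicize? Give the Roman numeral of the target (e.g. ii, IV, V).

V

The chord is a dominant seventh chord on D#.
A dominant resolves down a perfect fifth: D# → G#. In C# major, G# is scale degree 5, i.e. V.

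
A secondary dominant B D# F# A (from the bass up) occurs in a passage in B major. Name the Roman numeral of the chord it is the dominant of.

IV

The chord is a dominant seventh chord on B.
A dominant resolves down a perfect fifth: B → E. In B major, E is scale degree 4, i.e. IV.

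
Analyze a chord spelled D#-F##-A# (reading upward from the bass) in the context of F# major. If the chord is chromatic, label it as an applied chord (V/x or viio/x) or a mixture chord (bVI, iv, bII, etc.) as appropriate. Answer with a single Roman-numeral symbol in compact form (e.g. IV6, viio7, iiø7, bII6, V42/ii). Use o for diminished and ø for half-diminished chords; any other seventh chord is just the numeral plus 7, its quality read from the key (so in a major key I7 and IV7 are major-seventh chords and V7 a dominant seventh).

Stacked in thirds the chord is D#-F##-A#: a major triad on D#.
D# is not a diatonic chord root with this quality in F# major, but it lies a perfect fifth above G# (ii), so the chord functions as an applied dominant of ii.

V/ii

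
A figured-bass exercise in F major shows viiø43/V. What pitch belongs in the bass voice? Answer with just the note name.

The applied chord viiø43/V is rooted on B: B-D-F-A.
The figure 43 means second inversion — the fifth is in the bass.

F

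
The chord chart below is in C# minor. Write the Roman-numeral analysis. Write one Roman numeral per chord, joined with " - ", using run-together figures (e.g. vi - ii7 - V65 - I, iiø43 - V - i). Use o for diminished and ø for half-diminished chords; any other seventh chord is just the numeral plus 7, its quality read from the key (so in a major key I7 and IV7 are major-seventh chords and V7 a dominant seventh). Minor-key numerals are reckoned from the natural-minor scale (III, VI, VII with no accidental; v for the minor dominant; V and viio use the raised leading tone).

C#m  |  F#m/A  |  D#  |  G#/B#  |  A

i - iv6 - V/V - V6 - VI

C#m: root C# is the tonic; minor triad there is i.
F#m/A: root F# is the subdominant; minor triad there is iv6.
D# is the secondary dominant of V (major triad on D#): V/V.
G#/B#: major triad on G# = scale degree 5 → V6.
A: major triad on A = scale degree 6 → VI.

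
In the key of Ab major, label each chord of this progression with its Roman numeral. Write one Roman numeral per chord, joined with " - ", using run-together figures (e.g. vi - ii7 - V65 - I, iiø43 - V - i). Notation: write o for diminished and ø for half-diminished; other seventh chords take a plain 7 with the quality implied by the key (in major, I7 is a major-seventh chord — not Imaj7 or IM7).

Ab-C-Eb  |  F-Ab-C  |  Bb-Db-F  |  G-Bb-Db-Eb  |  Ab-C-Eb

I - vi - ii - V65 - I

Ab-C-Eb: major triad on Ab = scale degree 1 → I.
F-Ab-C: root F is the submediant; minor triad there is vi.
Bb-Db-F: minor triad on Bb = scale degree 2 → ii.
G-Bb-Db-Eb: root Eb is the dominant; dominant seventh chord there is V65.
Ab-C-Eb: major triad on Ab = scale degree 1 → I.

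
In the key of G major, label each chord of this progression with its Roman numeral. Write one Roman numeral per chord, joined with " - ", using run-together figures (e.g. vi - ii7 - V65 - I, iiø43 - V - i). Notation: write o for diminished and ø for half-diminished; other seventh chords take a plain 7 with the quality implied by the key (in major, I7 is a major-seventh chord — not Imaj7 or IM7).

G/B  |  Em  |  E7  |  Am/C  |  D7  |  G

G/B: root G is the tonic; major triad there is I6.
Em has root E, degree 6 in G major, so vi.
E7: a dominant seventh chord on E, the applied dominant of ii → V7/ii.
Am/C: root A is the supertonic; minor triad there is ii6.
D7 has root D, degree 5 in G major, so V7.
G: major triad on G = scale degree 1 → I.

I6 - vi - V7/ii - ii6 - V7 - I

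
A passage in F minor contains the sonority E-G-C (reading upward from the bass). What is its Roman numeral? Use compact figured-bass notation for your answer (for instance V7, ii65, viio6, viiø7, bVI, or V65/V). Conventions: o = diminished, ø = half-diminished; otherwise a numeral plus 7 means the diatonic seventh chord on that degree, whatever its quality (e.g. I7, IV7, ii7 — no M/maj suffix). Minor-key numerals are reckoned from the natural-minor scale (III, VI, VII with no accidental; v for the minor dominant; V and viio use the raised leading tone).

The pitches C-E-G form a major triad rooted on C.
C is scale degree 5 in F minor, and a major triad on that degree is written V.
With E in the bass the chord is in first inversion, so the figured bass is 6.

V6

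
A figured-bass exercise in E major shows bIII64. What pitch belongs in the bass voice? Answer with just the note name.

D

bIII in E major has root G; the chord is G-B-D.
The figure 64 means second inversion — the fifth is in the bass.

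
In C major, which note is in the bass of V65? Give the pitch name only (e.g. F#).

B

V in C major has root G; the chord is G-B-D-F.
The figure 65 means first inversion — the third is in the bass.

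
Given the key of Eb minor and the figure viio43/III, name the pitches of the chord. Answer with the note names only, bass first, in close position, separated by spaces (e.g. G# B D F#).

viio43/III is a secondary leading-tone chord. The target III is Gb in Eb minor; the applied chord is rooted a semitone below, on F.
Building a fully diminished seventh chord on F gives F-Ab-Cb-Ebb.
The figured bass 43 indicates second inversion, placing the fifth (Cb) in the bass: Cb-Ebb-F-Ab.

Cb Ebb F Ab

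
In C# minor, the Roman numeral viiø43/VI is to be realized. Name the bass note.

D

The applied chord viiø43/VI is rooted on G#: G#-B-D-F#.
The figure 43 means second inversion — the fifth is in the bass.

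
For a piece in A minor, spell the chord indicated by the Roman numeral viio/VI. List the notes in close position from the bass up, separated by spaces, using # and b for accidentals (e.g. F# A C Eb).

E G Bb

The slash marks an applied leading-tone chord: viio of VI. In A minor, VI is F, so the leading tone to it is E, a half step below.
Building a diminished triad on E gives E-G-Bb.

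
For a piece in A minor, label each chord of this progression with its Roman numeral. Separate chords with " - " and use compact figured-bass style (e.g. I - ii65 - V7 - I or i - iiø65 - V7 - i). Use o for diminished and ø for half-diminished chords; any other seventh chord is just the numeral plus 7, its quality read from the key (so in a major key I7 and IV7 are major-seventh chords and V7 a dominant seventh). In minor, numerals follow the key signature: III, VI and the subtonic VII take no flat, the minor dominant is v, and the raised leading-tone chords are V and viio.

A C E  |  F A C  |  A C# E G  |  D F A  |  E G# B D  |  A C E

i - VI - V7/iv - iv - V7 - i

A-C-E has root A, degree 1 in A minor, so i.
F-A-C: root F is the submediant; major triad there is VI.
A-C#-E-G: a dominant seventh chord on A, the applied dominant of iv → V7/iv.
D-F-A: minor triad on D = scale degree 4 → iv.
E-G#-B-D: dominant seventh chord on E = scale degree 5 → V7.
A-C-E: root A is the tonic; minor triad there is i.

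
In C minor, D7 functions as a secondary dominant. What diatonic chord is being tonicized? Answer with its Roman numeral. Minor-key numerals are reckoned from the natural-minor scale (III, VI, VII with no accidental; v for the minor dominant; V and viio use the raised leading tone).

V

The chord is a dominant seventh chord on D.
A dominant resolves down a perfect fifth: D → G. In C minor, G is scale degree 5, i.e. V.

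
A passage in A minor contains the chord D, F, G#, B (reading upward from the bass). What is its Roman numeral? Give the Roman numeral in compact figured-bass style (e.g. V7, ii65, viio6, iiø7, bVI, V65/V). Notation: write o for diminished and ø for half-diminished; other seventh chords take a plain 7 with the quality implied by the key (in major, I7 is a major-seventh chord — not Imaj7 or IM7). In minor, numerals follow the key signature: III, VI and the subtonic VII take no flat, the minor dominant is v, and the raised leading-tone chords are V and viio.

viio43

The pitches G#-B-D-F form a fully diminished seventh chord rooted on G#.
G# is scale degree 7 in A minor, and a fully diminished seventh chord on that degree is written viio7.
With D in the bass the chord is in second inversion, so the figured bass is 43.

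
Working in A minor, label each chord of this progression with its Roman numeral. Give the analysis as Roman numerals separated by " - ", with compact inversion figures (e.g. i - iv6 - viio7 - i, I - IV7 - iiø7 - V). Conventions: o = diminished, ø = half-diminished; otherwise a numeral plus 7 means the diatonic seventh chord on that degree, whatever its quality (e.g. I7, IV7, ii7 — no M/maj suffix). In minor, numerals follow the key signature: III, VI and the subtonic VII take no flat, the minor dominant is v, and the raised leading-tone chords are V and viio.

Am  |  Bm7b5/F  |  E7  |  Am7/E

Am: root A is the tonic; minor triad there is i.
Bm7b5/F: half-diminished seventh chord on B = scale degree 2 → iiø43.
E7: dominant seventh chord on E = scale degree 5 → V7.
Am7/E: minor seventh chord on A = scale degree 1 → i43.

i - iiø43 - V7 - i43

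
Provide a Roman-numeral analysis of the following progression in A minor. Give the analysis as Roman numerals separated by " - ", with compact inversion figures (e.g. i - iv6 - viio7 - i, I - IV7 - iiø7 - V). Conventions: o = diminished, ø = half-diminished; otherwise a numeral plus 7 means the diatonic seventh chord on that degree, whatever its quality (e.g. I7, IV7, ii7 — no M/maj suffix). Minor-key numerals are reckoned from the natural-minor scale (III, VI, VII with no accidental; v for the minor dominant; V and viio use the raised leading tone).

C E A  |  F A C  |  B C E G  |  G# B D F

i6 - VI - III42 - viio7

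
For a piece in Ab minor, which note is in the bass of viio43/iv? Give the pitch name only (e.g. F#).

Gb

The applied chord viio43/iv is rooted on C: C-Eb-Gb-Bbb.
The figure 43 means second inversion — the fifth is in the bass.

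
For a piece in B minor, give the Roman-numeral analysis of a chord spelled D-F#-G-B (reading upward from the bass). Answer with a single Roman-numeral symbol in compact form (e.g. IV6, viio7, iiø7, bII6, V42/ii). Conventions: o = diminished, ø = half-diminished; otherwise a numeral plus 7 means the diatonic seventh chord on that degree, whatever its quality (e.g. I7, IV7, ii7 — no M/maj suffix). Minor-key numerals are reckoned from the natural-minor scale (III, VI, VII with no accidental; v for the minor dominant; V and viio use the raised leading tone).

The pitches G-B-D-F# form a major seventh chord rooted on G.
In B minor, G is the submediant; the diatonic major seventh chord there is VI7.
With D in the bass the chord is in second inversion, so the figured bass is 43.

VI43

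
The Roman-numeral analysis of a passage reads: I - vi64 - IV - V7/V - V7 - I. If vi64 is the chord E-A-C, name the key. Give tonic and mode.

C major

The chord Am/E is a minor triad rooted on A; its label is vi64.
vi64 on A implies A is the submediant; that puts the tonic at C, and the lowercase numeral fits major mode.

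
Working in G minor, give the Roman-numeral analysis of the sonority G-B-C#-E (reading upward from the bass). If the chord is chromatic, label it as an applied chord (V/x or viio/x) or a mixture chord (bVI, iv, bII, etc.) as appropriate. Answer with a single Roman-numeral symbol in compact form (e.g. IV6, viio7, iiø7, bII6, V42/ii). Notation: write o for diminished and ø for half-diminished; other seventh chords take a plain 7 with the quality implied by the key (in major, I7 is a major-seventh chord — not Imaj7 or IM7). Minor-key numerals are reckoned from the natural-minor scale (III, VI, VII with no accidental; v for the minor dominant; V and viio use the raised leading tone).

viiø43/V

The pitches C#-E-G-B form a half-diminished seventh chord rooted on C#.
C# sits a half step below D (V in G minor); a diminished chord there is the applied leading-tone chord of V.
With G in the bass the chord is in second inversion, so the figured bass is 43.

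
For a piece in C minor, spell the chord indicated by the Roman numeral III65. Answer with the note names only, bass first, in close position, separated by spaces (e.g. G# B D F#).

In C minor, scale degree 3 is Eb, and the diatonic chord built there is a major seventh chord.
Stacking thirds from Eb gives Eb-G-Bb-D.
The figured bass 65 indicates first inversion, placing the third (G) in the bass: G-Bb-D-Eb.

G Bb D Eb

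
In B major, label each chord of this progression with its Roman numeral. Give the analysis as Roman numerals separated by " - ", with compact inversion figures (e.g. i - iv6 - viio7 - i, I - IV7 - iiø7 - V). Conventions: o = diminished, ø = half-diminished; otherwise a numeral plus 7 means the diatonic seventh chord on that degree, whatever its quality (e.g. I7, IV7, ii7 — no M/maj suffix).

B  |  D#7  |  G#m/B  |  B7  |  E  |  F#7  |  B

I - V7/vi - vi6 - V7/IV - IV - V7 - I

B has root B, degree 1 in B major, so I.
D#7: chromatic; D# is V of vi, so V7/vi.
G#m/B: root G# is the submediant; minor triad there is vi6.
B7: a dominant seventh chord on B, the applied dominant of IV → V7/IV.
E has root E, degree 4 in B major, so IV.
F#7: dominant seventh chord on F# = scale degree 5 → V7.
B has root B, degree 1 in B major, so I.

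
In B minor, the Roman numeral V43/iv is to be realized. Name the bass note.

The applied chord V43/iv is rooted on B: B-D#-F#-A.
The figure 43 means second inversion — the fifth is in the bass.

F#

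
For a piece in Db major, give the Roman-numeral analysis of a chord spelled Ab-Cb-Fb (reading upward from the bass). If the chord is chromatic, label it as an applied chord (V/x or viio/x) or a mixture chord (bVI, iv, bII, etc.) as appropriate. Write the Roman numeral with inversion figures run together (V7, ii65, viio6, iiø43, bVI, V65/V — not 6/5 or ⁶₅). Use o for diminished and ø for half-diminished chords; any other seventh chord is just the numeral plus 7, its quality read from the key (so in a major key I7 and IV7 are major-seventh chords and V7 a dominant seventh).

bIII6

Stacked in thirds the chord is Fb-Ab-Cb: a major triad on Fb.
Fb is the lowered third degree of Db major (diatonic 3 would be F). This is a major triad on the lowered third degree, borrowed from the parallel minor.
With Ab in the bass the chord is in first inversion, so the figured bass is 6.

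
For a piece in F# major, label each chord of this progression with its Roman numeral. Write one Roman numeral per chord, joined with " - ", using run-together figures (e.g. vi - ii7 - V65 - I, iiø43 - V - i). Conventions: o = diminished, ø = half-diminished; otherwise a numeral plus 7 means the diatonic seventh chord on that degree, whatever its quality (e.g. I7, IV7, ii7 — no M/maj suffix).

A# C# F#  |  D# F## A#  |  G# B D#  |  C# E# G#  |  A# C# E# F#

A#-C#-F# has root F#, degree 1 in F# major, so I6.
D#-F##-A#: chromatic; D# is V of ii, so V/ii.
G#-B-D#: root G# is the supertonic; minor triad there is ii.
C#-E#-G# has root C#, degree 5 in F# major, so V.
A#-C#-E#-F#: major seventh chord on F# = scale degree 1 → I65.

I6 - V/ii - ii - V - I65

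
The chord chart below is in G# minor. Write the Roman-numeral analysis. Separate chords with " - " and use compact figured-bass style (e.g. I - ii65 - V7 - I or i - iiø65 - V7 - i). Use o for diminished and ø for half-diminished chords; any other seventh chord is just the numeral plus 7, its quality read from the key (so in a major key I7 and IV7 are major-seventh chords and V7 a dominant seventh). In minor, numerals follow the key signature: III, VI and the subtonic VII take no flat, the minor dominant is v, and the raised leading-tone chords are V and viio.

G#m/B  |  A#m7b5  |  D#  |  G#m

i6 - iiø7 - V - i

G#m/B has root G#, degree 1 in G# minor, so i6.
A#m7b5: root A# is the supertonic; half-diminished seventh chord there is iiø7.
D#: root D# is the dominant; major triad there is V.
G#m: root G# is the tonic; minor triad there is i.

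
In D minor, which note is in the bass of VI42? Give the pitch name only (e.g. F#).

A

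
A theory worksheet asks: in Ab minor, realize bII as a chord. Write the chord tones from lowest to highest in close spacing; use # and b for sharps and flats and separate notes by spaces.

Scale degree 2 in Ab minor is Bb; lowering it a half step gives Bbb. bII is the Neapolitan chord — a major triad on the lowered second degree.
So the chord is Bbb-Db-Fb.

Bbb Db Fb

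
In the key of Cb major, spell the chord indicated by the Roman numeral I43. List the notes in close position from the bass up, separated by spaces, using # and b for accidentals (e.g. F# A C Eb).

Gb Bb Cb Eb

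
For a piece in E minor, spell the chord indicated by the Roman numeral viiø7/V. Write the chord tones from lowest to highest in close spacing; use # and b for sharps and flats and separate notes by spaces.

A# C# E G#

viiø7/V is a secondary leading-tone chord. The target V is B in E minor; the applied chord is rooted a semitone below, on A#.
Building a half-diminished seventh chord on A# gives A#-C#-E-G#.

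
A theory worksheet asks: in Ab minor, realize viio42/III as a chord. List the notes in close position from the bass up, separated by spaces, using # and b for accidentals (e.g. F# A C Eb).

The slash marks an applied leading-tone chord: viio of III. In Ab minor, III is Cb, so the leading tone to it is Bb, a half step below.
Building a fully diminished seventh chord on Bb gives Bb-Db-Fb-Abb.
The figured bass 42 indicates third inversion, placing the seventh (Abb) in the bass: Abb-Bb-Db-Fb.

Abb Bb Db Fb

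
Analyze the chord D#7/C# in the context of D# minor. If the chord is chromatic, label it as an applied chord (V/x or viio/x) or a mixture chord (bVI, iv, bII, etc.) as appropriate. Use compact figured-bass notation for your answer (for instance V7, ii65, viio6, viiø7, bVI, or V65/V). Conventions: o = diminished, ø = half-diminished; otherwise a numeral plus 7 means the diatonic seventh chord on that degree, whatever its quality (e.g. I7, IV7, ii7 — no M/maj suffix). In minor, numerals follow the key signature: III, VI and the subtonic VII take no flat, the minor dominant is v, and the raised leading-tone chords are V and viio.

The pitches D#-F##-A#-C# form a dominant seventh chord rooted on D#.
D# is not a diatonic chord root with this quality in D# minor, but it lies a perfect fifth above G# (iv), so the chord functions as an applied dominant of iv.
With C# in the bass the chord is in third inversion, so the figured bass is 42.

V42/iv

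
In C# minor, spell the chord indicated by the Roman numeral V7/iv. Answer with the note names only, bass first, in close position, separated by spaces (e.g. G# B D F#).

C# E# G# B

V7/iv is a secondary dominant — the dominant seventh of iv. iv in C# minor is F#, so the applied chord's root is C#, a perfect fifth above.
Building a dominant seventh chord on C# gives C#-E#-G#-B.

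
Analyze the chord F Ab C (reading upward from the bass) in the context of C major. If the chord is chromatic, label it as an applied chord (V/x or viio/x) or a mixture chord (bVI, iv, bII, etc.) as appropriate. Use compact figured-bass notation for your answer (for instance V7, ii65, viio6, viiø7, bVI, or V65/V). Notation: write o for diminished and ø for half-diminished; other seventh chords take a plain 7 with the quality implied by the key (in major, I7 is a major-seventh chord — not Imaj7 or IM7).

Stacked in thirds the chord is F-Ab-C: a minor triad on F.
F is the fourth degree of C major. This is the minor subdominant, borrowed from the parallel minor.

iv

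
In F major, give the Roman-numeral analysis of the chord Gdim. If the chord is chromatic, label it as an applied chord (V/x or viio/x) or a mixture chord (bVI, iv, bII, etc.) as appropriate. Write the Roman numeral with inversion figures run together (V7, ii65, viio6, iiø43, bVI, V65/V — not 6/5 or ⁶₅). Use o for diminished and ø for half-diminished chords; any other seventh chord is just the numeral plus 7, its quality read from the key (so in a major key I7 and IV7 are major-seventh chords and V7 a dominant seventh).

iio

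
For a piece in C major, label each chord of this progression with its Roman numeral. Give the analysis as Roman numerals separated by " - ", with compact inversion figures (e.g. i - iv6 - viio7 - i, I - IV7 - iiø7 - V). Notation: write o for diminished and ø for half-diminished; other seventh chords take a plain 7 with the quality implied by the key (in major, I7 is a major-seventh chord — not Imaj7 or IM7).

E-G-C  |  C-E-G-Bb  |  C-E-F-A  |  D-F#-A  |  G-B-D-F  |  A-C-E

E-G-C has root C, degree 1 in C major, so I6.
C-E-G-Bb: a dominant seventh chord on C, the applied dominant of IV → V7/IV.
C-E-F-A: root F is the subdominant; major seventh chord there is IV43.
D-F#-A: a major triad on D, the applied dominant of V → V/V.
G-B-D-F has root G, degree 5 in C major, so V7.
A-C-E has root A, degree 6 in C major, so vi.

I6 - V7/IV - IV43 - V/V - V7 - vi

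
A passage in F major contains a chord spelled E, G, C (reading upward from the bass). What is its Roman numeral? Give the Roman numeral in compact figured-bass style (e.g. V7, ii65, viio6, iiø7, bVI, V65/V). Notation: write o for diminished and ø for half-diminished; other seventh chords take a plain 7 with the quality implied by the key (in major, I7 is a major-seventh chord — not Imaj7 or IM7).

V6

Stacked in thirds the chord is C-E-G: a major triad on C.
C is scale degree 5 in F major, and a major triad on that degree is written V.
With E in the bass the chord is in first inversion, so the figured bass is 6.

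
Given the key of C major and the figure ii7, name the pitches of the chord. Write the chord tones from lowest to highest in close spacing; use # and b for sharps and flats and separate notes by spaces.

D F A C

The numeral's case and figure indicate a minor seventh chord. In C major its root, scale degree 2, is D.
Stacking thirds from D gives D-F-A-C.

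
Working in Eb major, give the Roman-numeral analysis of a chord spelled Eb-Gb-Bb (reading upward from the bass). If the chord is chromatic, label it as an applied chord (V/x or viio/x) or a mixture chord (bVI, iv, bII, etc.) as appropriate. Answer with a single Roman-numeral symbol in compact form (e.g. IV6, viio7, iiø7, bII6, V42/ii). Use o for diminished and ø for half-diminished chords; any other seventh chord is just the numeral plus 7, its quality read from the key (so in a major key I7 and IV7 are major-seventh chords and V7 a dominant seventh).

i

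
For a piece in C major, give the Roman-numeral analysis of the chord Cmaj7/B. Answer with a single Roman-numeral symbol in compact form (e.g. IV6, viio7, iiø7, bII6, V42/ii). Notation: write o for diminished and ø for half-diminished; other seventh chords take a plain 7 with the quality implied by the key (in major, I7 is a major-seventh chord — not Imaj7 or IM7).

The pitches C-E-G-B form a major seventh chord rooted on C.
In C major, C is the tonic; the diatonic major seventh chord there is I7.
With B in the bass the chord is in third inversion, so the figured bass is 42.

I42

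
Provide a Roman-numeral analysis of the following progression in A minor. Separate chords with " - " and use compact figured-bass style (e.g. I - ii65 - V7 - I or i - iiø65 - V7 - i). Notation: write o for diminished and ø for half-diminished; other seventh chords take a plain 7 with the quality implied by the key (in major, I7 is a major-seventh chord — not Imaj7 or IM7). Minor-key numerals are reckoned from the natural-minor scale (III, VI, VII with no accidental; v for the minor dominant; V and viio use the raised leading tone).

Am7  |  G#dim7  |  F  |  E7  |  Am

i7 - viio7 - VI - V7 - i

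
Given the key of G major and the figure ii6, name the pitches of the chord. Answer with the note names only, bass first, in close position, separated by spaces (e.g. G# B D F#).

The numeral's case and figure indicate a minor triad. In G major its root, the second degree, is A.
Stacking thirds from A gives A-C-E.
With the 6 figure the chord is in first inversion; from the bass C upward in close position it reads C-E-A.

C E A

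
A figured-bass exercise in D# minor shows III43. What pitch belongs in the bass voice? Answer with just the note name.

III in D# minor has root F#; the chord is F#-A#-C#-E#.
The figure 43 means second inversion — the fifth is in the bass.

C#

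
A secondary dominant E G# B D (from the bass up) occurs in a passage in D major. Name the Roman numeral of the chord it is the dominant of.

The chord is a dominant seventh chord on E.
A dominant resolves down a perfect fifth: E → A. In D major, A is scale degree 5, i.e. V.

V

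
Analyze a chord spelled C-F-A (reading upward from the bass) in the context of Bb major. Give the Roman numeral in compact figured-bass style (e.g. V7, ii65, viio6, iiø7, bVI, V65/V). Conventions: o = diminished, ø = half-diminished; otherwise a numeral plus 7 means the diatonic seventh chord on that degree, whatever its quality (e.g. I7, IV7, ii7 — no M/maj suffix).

V64

Stacked in thirds the chord is F-A-C: a major triad on F.
F is scale degree 5 in Bb major, and a major triad on that degree is written V.
With C in the bass the chord is in second inversion, so the figured bass is 64.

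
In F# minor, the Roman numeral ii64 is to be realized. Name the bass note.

ii in F# minor has root G#; the chord is G#-B-D#.
The figure 64 means second inversion — the fifth is in the bass.

D#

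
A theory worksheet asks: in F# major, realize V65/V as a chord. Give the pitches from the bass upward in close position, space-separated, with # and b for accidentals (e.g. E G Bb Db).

The slash means an applied dominant: we want the dominant of V. In F# major, V is C# major, and its dominant is built on G#.
Building a dominant seventh chord on G# gives G#-B#-D#-F#.
With the 65 figure the chord is in first inversion; from the bass B# upward in close position it reads B#-D#-F#-G#.

B# D# F# G#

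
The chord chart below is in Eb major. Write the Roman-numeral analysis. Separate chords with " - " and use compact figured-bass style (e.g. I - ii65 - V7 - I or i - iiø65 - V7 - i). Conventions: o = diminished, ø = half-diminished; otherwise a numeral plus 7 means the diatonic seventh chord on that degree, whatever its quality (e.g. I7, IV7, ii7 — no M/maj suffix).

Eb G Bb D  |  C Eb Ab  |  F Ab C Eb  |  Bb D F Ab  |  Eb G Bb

I7 - IV6 - ii7 - V7 - I

Eb-G-Bb-D has root Eb, degree 1 in Eb major, so I7.
C-Eb-Ab: root Ab is the subdominant; major triad there is IV6.
F-Ab-C-Eb has root F, degree 2 in Eb major, so ii7.
Bb-D-F-Ab: root Bb is the dominant; dominant seventh chord there is V7.
Eb-G-Bb: major triad on Eb = scale degree 1 → I.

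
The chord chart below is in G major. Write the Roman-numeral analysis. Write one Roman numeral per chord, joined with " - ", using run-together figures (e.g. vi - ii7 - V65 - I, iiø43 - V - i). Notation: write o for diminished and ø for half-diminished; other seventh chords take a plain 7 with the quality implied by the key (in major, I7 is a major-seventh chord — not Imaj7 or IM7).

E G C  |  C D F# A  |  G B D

IV6 - V42 - I

E-G-C has root C, degree 4 in G major, so IV6.
C-D-F#-A: root D is the dominant; dominant seventh chord there is V42.
G-B-D: root G is the tonic; major triad there is I.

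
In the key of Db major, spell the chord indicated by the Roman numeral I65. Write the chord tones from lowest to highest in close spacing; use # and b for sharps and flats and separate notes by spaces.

In Db major, the tonic is Db, and the diatonic chord built there is a major seventh chord.
Stacking thirds from Db gives Db-F-Ab-C.
With the 65 figure the chord is in first inversion; from the bass F upward in close position it reads F-Ab-C-Db.

F Ab C Db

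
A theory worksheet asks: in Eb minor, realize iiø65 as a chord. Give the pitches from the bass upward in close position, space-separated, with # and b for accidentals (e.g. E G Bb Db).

In Eb minor, the second degree is F, and the diatonic chord built there is a half-diminished seventh chord.
Stacking thirds from F gives F-Ab-Cb-Eb.
The figured bass 65 indicates first inversion, placing the third (Ab) in the bass: Ab-Cb-Eb-F.

Ab Cb Eb F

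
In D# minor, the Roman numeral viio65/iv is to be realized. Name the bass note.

The applied chord viio65/iv is rooted on F##: F##-A#-C#-E.
The figure 65 means first inversion — the third is in the bass.

A#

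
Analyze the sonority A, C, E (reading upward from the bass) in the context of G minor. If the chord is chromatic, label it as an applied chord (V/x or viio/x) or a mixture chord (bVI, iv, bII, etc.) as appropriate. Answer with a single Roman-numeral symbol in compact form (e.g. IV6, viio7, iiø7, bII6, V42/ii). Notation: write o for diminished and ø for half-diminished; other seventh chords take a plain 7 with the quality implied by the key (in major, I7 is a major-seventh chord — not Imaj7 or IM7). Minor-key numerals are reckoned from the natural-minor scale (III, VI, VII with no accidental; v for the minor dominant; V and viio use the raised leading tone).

The pitches A-C-E form a minor triad rooted on A.
A is the second degree of G minor. This is the minor supertonic, borrowed from the parallel major (the Dorian ii).

ii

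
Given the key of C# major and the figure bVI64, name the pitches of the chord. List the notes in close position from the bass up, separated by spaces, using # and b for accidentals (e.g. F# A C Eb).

Scale degree 6 in C# major is A#; lowering it a half step gives A. bVI64 is a major triad on the lowered sixth degree, borrowed from the parallel minor.
So the chord is A-C#-E, a major triad.
With the 64 figure the chord is in second inversion; from the bass E upward in close position it reads E-A-C#.

E A C#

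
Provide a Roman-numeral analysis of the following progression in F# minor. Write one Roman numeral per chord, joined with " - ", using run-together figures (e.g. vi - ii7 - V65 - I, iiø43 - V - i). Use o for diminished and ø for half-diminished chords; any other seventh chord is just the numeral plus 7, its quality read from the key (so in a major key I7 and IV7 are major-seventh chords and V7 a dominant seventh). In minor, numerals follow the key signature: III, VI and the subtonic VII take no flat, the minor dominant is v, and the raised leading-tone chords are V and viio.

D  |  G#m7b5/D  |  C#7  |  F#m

VI - iiø43 - V7 - i

D: root D is the submediant; major triad there is VI.
G#m7b5/D: root G# is the supertonic; half-diminished seventh chord there is iiø43.
C#7 has root C#, degree 5 in F# minor, so V7.
F#m: minor triad on F# = scale degree 1 → i.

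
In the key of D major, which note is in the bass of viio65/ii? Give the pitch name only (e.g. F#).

F#

The applied chord viio65/ii is rooted on D#: D#-F#-A-C.
The figure 65 means first inversion — the third is in the bass.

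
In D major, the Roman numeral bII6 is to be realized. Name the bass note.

G

bII in D major has root Eb; the chord is Eb-G-Bb.
The figure 6 means first inversion — the third is in the bass.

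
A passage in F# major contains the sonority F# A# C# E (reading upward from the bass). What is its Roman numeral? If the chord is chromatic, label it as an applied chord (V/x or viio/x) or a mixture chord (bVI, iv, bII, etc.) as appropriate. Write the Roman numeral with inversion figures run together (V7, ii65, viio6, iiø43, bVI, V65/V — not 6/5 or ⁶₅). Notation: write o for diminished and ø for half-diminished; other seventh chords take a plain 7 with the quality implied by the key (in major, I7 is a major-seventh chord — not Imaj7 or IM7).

The pitches F#-A#-C#-E form a dominant seventh chord rooted on F#.
F# is not a diatonic chord root with this quality in F# major, but it lies a perfect fifth above B (IV), so the chord functions as an applied dominant of IV.

V7/IV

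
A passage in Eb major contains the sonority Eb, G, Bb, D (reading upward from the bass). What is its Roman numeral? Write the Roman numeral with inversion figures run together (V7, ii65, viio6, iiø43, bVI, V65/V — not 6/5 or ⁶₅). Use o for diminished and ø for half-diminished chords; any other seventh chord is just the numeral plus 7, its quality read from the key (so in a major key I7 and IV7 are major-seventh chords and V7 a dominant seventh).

I7

Stacked in thirds the chord is Eb-G-Bb-D: a major seventh chord on Eb.
In Eb major, Eb is the tonic; the diatonic major seventh chord there is I7.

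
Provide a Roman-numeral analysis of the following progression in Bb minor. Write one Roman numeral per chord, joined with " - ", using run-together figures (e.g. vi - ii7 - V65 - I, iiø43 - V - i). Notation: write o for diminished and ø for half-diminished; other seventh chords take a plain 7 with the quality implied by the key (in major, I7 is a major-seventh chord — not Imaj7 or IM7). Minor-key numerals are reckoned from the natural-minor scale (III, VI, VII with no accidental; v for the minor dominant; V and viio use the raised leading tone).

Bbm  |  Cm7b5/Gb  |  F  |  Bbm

i - iiø43 - V - i

Bbm has root Bb, degree 1 in Bb minor, so i.
Cm7b5/Gb: half-diminished seventh chord on C = scale degree 2 → iiø43.
F: major triad on F = scale degree 5 → V.
Bbm has root Bb, degree 1 in Bb minor, so i.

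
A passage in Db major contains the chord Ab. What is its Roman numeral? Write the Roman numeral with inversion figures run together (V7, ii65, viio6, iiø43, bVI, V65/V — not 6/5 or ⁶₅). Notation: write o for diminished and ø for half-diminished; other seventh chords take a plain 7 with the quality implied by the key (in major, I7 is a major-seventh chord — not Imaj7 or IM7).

V

The pitches Ab-C-Eb form a major triad rooted on Ab.
In Db major, Ab is the dominant; the diatonic major triad there is V.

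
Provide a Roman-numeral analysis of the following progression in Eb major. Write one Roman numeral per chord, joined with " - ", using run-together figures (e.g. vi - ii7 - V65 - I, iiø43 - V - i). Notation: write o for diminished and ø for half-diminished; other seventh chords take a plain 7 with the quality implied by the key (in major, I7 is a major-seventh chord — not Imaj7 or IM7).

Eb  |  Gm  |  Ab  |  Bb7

Eb: major triad on Eb = scale degree 1 → I.
Gm: root G is the mediant; minor triad there is iii.
Ab has root Ab, degree 4 in Eb major, so IV.
Bb7 has root Bb, degree 5 in Eb major, so V7.

I - iii - IV - V7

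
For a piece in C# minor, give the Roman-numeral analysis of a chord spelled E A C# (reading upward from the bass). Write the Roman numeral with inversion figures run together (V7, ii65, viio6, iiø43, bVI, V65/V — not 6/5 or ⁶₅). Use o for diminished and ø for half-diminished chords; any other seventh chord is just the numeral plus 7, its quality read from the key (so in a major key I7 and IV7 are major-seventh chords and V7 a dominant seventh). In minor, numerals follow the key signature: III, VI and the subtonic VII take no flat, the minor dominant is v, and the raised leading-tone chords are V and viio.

Stacked in thirds the chord is A-C#-E: a major triad on A.
A is scale degree 6 in C# minor, and a major triad on that degree is written VI.
With E in the bass the chord is in second inversion, so the figured bass is 64.

VI64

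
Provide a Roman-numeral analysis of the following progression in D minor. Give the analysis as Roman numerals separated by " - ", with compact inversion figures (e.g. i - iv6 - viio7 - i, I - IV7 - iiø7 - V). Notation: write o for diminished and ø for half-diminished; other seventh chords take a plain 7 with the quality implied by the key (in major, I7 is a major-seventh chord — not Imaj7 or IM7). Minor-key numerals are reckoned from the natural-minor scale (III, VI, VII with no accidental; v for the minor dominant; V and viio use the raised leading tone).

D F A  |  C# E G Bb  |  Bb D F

D-F-A has root D, degree 1 in D minor, so i.
C#-E-G-Bb: root C# is the leading tone; fully diminished seventh chord there is viio7.
Bb-D-F: major triad on Bb = scale degree 6 → VI.

i - viio7 - VI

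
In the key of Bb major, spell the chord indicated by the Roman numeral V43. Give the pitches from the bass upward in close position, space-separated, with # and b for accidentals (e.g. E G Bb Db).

C Eb F A

In Bb major, scale degree 5 is F, and the diatonic chord built there is a dominant seventh chord.
Stacking thirds from F gives F-A-C-Eb.
The figured bass 43 indicates second inversion, placing the fifth (C) in the bass: C-Eb-F-A.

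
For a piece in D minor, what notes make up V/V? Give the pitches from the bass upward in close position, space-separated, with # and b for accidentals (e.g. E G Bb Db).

The slash means an applied dominant: we want the dominant of V. In D minor, V is A major, and its dominant is built on E.
Building a major triad on E gives E-G#-B.

E G# B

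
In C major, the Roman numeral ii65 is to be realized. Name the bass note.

F

ii in C major has root D; the chord is D-F-A-C.
The figure 65 means first inversion — the third is in the bass.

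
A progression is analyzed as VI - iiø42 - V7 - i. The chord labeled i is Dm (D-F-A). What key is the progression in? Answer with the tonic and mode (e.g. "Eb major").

D minor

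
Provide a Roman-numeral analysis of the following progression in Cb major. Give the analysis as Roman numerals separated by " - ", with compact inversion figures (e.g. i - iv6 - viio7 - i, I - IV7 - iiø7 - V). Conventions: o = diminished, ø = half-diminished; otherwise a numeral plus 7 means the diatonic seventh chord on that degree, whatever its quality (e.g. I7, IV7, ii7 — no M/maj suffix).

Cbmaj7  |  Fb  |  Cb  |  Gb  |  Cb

I7 - IV - I - V - I

Cbmaj7 has root Cb, degree 1 in Cb major, so I7.
Fb: root Fb is the subdominant; major triad there is IV.
Cb: major triad on Cb = scale degree 1 → I.
Gb has root Gb, degree 5 in Cb major, so V.
Cb: major triad on Cb = scale degree 1 → I.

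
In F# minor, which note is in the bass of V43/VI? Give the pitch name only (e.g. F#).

E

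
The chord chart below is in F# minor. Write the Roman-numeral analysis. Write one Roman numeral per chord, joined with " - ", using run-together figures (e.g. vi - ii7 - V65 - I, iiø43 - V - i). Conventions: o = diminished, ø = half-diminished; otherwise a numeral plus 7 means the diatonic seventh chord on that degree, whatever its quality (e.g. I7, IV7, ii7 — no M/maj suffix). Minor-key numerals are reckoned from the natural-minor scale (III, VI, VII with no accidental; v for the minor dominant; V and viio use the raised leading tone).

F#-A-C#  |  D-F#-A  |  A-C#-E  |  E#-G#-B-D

i - VI - III - viio7

F#-A-C#: minor triad on F# = scale degree 1 → i.
D-F#-A: major triad on D = scale degree 6 → VI.
A-C#-E: major triad on A = scale degree 3 → III.
E#-G#-B-D: fully diminished seventh chord on E# = scale degree 7 → viio7.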